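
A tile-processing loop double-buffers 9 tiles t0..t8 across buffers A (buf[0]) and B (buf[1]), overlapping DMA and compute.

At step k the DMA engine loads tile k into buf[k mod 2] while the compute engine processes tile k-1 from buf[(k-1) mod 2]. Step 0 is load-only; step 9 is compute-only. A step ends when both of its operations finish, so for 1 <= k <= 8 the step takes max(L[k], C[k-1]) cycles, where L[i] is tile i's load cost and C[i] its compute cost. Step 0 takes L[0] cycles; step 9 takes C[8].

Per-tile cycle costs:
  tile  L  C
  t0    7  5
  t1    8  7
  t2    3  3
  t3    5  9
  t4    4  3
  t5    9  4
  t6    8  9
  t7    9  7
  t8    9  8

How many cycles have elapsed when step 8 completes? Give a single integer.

[0] DMA t0→A (7c) ∥ CU idle ⇒ 7c, clock 7
[1] DMA t1→B (8c) ∥ CU A:t0 (5c) ⇒ 8c, clock 15
[2] DMA t2→A (3c) ∥ CU B:t1 (7c) ⇒ 7c, clock 22
[3] DMA t3→B (5c) ∥ CU A:t2 (3c) ⇒ 5c, clock 27
[4] DMA t4→A (4c) ∥ CU B:t3 (9c) ⇒ 9c, clock 36
[5] DMA t5→B (9c) ∥ CU A:t4 (3c) ⇒ 9c, clock 45
[6] DMA t6→A (8c) ∥ CU B:t5 (4c) ⇒ 8c, clock 53
[7] DMA t7→B (9c) ∥ CU A:t6 (9c) ⇒ 9c, clock 62
[8] DMA t8→A (9c) ∥ CU B:t7 (7c) ⇒ 9c, clock 71
[9] DMA idle ∥ CU A:t8 (8c) ⇒ 8c, clock 79

end_cycle[8] = 71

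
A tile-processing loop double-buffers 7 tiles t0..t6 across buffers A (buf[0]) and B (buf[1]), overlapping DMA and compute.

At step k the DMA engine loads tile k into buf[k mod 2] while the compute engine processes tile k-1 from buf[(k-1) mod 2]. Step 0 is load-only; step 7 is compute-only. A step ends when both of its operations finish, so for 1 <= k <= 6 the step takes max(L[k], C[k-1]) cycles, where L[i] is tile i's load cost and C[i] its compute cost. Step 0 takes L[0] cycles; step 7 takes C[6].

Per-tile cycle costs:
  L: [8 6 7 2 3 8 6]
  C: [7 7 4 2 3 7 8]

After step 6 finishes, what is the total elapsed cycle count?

  0. 8=8c; end=8; A:t0 B:-
  1. max(6,7)=7c; end=15; A:t0 B:t1
  2. max(7,7)=7c; end=22; A:t2 B:t1
  3. max(2,4)=4c; end=26; A:t2 B:t3
  4. max(3,2)=3c; end=29; A:t4 B:t3
  5. max(8,3)=8c; end=37; A:t4 B:t5
  6. max(6,7)=7c; end=44; A:t6 B:t5
  7. 8=8c; end=52; A:t6 B:t5

end_cycle[6] = 44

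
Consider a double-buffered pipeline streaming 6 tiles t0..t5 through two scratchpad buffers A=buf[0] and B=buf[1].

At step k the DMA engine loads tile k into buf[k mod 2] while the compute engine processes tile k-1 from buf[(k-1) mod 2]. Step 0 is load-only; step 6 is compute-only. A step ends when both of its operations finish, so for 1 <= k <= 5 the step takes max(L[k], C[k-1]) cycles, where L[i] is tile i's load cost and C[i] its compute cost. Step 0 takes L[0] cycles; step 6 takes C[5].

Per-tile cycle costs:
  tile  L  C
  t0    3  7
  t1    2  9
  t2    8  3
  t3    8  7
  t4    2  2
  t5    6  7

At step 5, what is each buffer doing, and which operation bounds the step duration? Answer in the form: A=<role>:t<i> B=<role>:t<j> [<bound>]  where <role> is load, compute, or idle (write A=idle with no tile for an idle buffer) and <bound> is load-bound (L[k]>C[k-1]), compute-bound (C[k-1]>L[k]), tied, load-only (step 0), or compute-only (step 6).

step 5: A=compute:t4 B=load:t5 [load-bound]

  0. 3=3c; end=3; A:t0 B:-
  1. max(2,7)=7c; end=10; A:t0 B:t1
  2. max(8,9)=9c; end=19; A:t2 B:t1
  3. max(8,3)=8c; end=27; A:t2 B:t3
  4. max(2,7)=7c; end=34; A:t4 B:t3
  5. max(6,2)=6c; end=40; A:t4 B:t5
  6. 7=7c; end=47; A:t4 B:t5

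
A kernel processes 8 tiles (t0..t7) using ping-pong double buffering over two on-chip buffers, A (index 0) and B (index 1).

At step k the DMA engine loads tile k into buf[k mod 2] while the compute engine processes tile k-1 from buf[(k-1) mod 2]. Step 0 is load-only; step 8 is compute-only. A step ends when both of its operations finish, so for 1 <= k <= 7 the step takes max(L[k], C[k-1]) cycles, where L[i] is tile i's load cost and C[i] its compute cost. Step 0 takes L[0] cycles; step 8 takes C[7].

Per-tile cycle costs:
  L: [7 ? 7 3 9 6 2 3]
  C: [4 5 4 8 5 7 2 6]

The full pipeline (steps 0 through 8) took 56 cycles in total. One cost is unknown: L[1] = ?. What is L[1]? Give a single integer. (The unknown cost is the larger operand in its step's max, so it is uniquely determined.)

step 0 | dur = L[0]=7 = 7
step 1 | dur = max(L[1]=?, C[0]=4) = L[1]  (unknown; binding)
step 2 | dur = max(L[2]=7, C[1]=5) = 7
step 3 | dur = max(L[3]=3, C[2]=4) = 4
step 4 | dur = max(L[4]=9, C[3]=8) = 9
step 5 | dur = max(L[5]=6, C[4]=5) = 6
step 6 | dur = max(L[6]=2, C[5]=7) = 7
step 7 | dur = max(L[7]=3, C[6]=2) = 3
step 8 | dur = C[7]=6 = 6
sum of known step durations = 49
dur[1] = total - known = 56 - 49 = 7
L[1] is the binding max in step 1, so L[1] = dur[1] = 7

L[1] = 7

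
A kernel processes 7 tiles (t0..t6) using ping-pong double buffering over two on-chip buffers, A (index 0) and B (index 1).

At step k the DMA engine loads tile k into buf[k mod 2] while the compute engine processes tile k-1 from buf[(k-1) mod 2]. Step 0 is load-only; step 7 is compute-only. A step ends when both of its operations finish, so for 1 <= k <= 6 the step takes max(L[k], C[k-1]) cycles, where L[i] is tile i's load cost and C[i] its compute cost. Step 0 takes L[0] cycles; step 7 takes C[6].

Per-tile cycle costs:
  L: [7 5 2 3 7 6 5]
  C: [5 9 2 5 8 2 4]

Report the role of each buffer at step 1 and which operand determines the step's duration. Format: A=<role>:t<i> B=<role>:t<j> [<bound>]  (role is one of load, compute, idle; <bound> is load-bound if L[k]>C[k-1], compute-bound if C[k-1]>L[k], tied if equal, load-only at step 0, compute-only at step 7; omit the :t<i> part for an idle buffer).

step 1: A=compute:t0 B=load:t1 [tied]

[0] DMA t0→A (7c) ∥ CU idle ⇒ 7c, clock 7
[1] DMA t1→B (5c) ∥ CU A:t0 (5c) ⇒ 5c, clock 12
[2] DMA t2→A (2c) ∥ CU B:t1 (9c) ⇒ 9c, clock 21
[3] DMA t3→B (3c) ∥ CU A:t2 (2c) ⇒ 3c, clock 24
[4] DMA t4→A (7c) ∥ CU B:t3 (5c) ⇒ 7c, clock 31
[5] DMA t5→B (6c) ∥ CU A:t4 (8c) ⇒ 8c, clock 39
[6] DMA t6→A (5c) ∥ CU B:t5 (2c) ⇒ 5c, clock 44
[7] DMA idle ∥ CU A:t6 (4c) ⇒ 4c, clock 48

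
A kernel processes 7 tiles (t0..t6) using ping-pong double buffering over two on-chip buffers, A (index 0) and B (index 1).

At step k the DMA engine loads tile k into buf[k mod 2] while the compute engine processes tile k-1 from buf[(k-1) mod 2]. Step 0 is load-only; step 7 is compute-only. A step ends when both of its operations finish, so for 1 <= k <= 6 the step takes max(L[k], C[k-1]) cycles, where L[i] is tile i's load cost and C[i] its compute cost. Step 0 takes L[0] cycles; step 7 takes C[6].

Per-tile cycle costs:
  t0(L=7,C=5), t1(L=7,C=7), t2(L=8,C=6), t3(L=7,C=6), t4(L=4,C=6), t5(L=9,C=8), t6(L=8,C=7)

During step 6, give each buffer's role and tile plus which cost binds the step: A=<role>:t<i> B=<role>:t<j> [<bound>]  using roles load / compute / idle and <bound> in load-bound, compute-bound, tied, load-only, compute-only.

  0. 7=7c; end=7; A:t0 B:-
  1. max(7,5)=7c; end=14; A:t0 B:t1
  2. max(8,7)=8c; end=22; A:t2 B:t1
  3. max(7,6)=7c; end=29; A:t2 B:t3
  4. max(4,6)=6c; end=35; A:t4 B:t3
  5. max(9,6)=9c; end=44; A:t4 B:t5
  6. max(8,8)=8c; end=52; A:t6 B:t5
  7. 7=7c; end=59; A:t6 B:t5

step 6: A=load:t6 B=compute:t5 [tied]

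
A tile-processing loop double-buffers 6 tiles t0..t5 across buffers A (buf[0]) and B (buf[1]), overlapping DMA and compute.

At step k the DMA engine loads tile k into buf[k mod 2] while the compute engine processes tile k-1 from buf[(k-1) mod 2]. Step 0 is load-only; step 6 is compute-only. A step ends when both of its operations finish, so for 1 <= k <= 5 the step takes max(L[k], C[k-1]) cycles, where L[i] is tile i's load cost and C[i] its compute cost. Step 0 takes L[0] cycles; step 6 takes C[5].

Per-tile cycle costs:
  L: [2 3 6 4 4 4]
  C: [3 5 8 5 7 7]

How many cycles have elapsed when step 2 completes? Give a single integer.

end_cycle[2] = 11

[0] DMA t0→A (2c) ∥ CU idle ⇒ 2c, clock 2
[1] DMA t1→B (3c) ∥ CU A:t0 (3c) ⇒ 3c, clock 5
[2] DMA t2→A (6c) ∥ CU B:t1 (5c) ⇒ 6c, clock 11
[3] DMA t3→B (4c) ∥ CU A:t2 (8c) ⇒ 8c, clock 19
[4] DMA t4→A (4c) ∥ CU B:t3 (5c) ⇒ 5c, clock 24
[5] DMA t5→B (4c) ∥ CU A:t4 (7c) ⇒ 7c, clock 31
[6] DMA idle ∥ CU B:t5 (7c) ⇒ 7c, clock 38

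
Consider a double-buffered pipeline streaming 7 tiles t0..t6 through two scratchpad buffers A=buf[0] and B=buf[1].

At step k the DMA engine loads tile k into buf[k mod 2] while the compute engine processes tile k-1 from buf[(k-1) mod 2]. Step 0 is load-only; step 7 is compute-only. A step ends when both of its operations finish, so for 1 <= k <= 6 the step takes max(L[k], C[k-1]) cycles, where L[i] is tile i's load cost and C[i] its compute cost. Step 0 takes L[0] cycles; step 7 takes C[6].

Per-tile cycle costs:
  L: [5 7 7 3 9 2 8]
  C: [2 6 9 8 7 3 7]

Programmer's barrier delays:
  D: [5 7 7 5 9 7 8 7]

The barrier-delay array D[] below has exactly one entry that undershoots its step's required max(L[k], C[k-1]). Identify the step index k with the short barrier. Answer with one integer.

hazard at step 3

k=0 barrier L[0]=5→5c, D[0]=5 ok
k=1 barrier max(L[1]=7,C[0]=2)→7c, D[1]=7 ok
k=2 barrier max(L[2]=7,C[1]=6)→7c, D[2]=7 ok
k=3 barrier max(L[3]=3,C[2]=9)→9c, D[3]=5 SHORT
k=4 barrier max(L[4]=9,C[3]=8)→9c, D[4]=9 ok
k=5 barrier max(L[5]=2,C[4]=7)→7c, D[5]=7 ok
k=6 barrier max(L[6]=8,C[5]=3)→8c, D[6]=8 ok
k=7 barrier C[6]=7→7c, D[7]=7 ok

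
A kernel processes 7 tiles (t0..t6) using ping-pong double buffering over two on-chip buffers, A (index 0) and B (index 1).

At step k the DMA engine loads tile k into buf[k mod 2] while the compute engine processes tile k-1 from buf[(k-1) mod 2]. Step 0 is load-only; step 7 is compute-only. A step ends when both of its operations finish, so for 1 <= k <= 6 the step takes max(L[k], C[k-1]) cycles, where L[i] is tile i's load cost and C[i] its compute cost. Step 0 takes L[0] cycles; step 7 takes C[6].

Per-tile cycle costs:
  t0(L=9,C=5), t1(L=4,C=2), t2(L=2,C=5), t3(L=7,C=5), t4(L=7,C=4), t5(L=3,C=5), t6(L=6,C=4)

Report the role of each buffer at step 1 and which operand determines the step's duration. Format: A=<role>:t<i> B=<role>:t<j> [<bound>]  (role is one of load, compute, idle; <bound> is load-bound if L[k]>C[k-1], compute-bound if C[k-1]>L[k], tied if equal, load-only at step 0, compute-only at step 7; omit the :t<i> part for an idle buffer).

step 1: A=compute:t0 B=load:t1 [compute-bound]

step 0: L[0]=9 → dur=9, Σ=9 | A=load:t0 B=idle [load-only]
step 1: L[1]=4 C[0]=5 → dur=5, Σ=14 | A=compute:t0 B=load:t1 [compute-bound]
step 2: L[2]=2 C[1]=2 → dur=2, Σ=16 | A=load:t2 B=compute:t1 [tied]
step 3: L[3]=7 C[2]=5 → dur=7, Σ=23 | A=compute:t2 B=load:t3 [load-bound]
step 4: L[4]=7 C[3]=5 → dur=7, Σ=30 | A=load:t4 B=compute:t3 [load-bound]
step 5: L[5]=3 C[4]=4 → dur=4, Σ=34 | A=compute:t4 B=load:t5 [compute-bound]
step 6: L[6]=6 C[5]=5 → dur=6, Σ=40 | A=load:t6 B=compute:t5 [load-bound]
step 7: C[6]=4 → dur=4, Σ=44 | A=compute:t6 B=idle [compute-only]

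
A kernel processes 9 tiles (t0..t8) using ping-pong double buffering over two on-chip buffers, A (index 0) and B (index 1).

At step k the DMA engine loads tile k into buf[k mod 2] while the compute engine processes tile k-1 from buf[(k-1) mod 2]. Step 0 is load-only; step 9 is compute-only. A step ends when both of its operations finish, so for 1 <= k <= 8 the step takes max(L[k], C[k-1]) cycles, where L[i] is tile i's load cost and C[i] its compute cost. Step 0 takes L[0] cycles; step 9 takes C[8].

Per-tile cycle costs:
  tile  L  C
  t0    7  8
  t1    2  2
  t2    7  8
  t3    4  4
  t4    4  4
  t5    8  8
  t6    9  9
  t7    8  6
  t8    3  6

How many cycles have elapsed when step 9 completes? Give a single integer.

[0] DMA t0→A (7c) ∥ CU idle ⇒ 7c, clock 7
[1] DMA t1→B (2c) ∥ CU A:t0 (8c) ⇒ 8c, clock 15
[2] DMA t2→A (7c) ∥ CU B:t1 (2c) ⇒ 7c, clock 22
[3] DMA t3→B (4c) ∥ CU A:t2 (8c) ⇒ 8c, clock 30
[4] DMA t4→A (4c) ∥ CU B:t3 (4c) ⇒ 4c, clock 34
[5] DMA t5→B (8c) ∥ CU A:t4 (4c) ⇒ 8c, clock 42
[6] DMA t6→A (9c) ∥ CU B:t5 (8c) ⇒ 9c, clock 51
[7] DMA t7→B (8c) ∥ CU A:t6 (9c) ⇒ 9c, clock 60
[8] DMA t8→A (3c) ∥ CU B:t7 (6c) ⇒ 6c, clock 66
[9] DMA idle ∥ CU A:t8 (6c) ⇒ 6c, clock 72

end_cycle[9] = 72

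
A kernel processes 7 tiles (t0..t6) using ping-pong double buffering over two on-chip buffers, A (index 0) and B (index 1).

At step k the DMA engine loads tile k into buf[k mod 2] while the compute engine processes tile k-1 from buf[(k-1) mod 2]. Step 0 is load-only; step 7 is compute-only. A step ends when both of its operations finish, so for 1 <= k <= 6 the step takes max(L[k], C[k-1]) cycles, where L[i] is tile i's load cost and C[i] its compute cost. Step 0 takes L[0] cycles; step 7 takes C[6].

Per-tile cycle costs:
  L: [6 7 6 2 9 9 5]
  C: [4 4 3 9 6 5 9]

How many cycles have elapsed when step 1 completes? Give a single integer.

end_cycle[1] = 13

  0. 6=6c; end=6; A:t0 B:-
  1. max(7,4)=7c; end=13; A:t0 B:t1
  2. max(6,4)=6c; end=19; A:t2 B:t1
  3. max(2,3)=3c; end=22; A:t2 B:t3
  4. max(9,9)=9c; end=31; A:t4 B:t3
  5. max(9,6)=9c; end=40; A:t4 B:t5
  6. max(5,5)=5c; end=45; A:t6 B:t5
  7. 9=9c; end=54; A:t6 B:t5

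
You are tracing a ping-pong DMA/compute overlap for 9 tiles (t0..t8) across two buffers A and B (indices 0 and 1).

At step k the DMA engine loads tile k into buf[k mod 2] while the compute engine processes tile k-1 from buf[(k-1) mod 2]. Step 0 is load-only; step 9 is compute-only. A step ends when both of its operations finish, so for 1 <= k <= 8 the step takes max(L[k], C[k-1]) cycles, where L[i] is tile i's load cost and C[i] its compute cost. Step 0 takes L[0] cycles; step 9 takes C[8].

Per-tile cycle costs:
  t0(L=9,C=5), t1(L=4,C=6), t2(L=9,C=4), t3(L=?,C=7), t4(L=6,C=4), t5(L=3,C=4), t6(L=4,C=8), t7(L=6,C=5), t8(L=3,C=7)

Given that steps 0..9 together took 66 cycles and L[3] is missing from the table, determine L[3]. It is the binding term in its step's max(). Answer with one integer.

L[3] = 8

step 0: dur = L[0]=9 = 9
step 1: dur = max(L[1]=4, C[0]=5) = 5
step 2: dur = max(L[2]=9, C[1]=6) = 9
step 3: dur = max(L[3]=?, C[2]=4) = L[3]  (unknown; binding)
step 4: dur = max(L[4]=6, C[3]=7) = 7
step 5: dur = max(L[5]=3, C[4]=4) = 4
step 6: dur = max(L[6]=4, C[5]=4) = 4
step 7: dur = max(L[7]=6, C[6]=8) = 8
step 8: dur = max(L[8]=3, C[7]=5) = 5
step 9: dur = C[8]=7 = 7
sum of known step durations = 58
dur[3] = total - known = 66 - 58 = 8
L[3] is the binding max in step 3, so L[3] = dur[3] = 8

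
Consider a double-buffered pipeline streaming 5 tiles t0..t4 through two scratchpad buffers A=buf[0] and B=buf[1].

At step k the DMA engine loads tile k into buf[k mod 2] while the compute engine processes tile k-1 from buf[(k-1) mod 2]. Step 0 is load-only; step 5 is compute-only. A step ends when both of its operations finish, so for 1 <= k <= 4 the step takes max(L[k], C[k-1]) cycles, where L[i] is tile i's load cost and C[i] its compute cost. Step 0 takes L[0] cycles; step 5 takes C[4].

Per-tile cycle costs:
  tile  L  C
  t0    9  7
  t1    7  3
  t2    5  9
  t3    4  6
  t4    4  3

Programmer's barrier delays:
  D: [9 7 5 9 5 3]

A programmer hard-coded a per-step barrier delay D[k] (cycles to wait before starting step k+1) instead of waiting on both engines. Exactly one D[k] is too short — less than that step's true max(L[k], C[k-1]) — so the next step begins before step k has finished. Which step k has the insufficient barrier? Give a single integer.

hazard at step 4

step 0: need L[0]=9 = 9; D[0]=9 ok
step 1: need max(L[1]=7,C[0]=7) = 7; D[1]=7 ok
step 2: need max(L[2]=5,C[1]=3) = 5; D[2]=5 ok
step 3: need max(L[3]=4,C[2]=9) = 9; D[3]=9 ok
step 4: need max(L[4]=4,C[3]=6) = 6; D[4]=5 SHORT
step 5: need C[4]=3 = 3; D[5]=3 ok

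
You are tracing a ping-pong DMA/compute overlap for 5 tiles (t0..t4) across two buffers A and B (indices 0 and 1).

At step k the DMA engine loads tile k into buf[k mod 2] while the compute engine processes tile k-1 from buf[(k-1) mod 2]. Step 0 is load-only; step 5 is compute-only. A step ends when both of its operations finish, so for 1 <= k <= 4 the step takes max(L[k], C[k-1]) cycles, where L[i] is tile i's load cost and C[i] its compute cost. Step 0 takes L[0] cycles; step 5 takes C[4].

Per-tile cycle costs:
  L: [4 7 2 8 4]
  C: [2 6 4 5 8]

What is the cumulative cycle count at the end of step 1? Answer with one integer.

end_cycle[1] = 11

  0. 4=4c; end=4; A:t0 B:-
  1. max(7,2)=7c; end=11; A:t0 B:t1
  2. max(2,6)=6c; end=17; A:t2 B:t1
  3. max(8,4)=8c; end=25; A:t2 B:t3
  4. max(4,5)=5c; end=30; A:t4 B:t3
  5. 8=8c; end=38; A:t4 B:t3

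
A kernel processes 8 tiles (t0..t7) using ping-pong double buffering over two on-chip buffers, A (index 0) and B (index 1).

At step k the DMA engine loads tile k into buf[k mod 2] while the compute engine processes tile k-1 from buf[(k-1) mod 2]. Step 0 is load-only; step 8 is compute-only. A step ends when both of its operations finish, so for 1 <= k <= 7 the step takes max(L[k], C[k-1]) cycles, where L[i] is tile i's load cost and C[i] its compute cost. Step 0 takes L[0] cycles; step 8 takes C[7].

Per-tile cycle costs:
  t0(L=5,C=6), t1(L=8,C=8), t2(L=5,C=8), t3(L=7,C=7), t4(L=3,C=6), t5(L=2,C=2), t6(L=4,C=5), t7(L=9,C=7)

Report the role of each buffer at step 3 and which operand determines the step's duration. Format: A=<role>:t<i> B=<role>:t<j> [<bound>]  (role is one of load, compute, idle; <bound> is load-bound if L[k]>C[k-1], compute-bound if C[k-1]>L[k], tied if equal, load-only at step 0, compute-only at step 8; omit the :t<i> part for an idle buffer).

step 0: L[0]=5 → dur=5, Σ=5 | A=load:t0 B=idle [load-only]
step 1: L[1]=8 C[0]=6 → dur=8, Σ=13 | A=compute:t0 B=load:t1 [load-bound]
step 2: L[2]=5 C[1]=8 → dur=8, Σ=21 | A=load:t2 B=compute:t1 [compute-bound]
step 3: L[3]=7 C[2]=8 → dur=8, Σ=29 | A=compute:t2 B=load:t3 [compute-bound]
step 4: L[4]=3 C[3]=7 → dur=7, Σ=36 | A=load:t4 B=compute:t3 [compute-bound]
step 5: L[5]=2 C[4]=6 → dur=6, Σ=42 | A=compute:t4 B=load:t5 [compute-bound]
step 6: L[6]=4 C[5]=2 → dur=4, Σ=46 | A=load:t6 B=compute:t5 [load-bound]
step 7: L[7]=9 C[6]=5 → dur=9, Σ=55 | A=compute:t6 B=load:t7 [load-bound]
step 8: C[7]=7 → dur=7, Σ=62 | A=idle B=compute:t7 [compute-only]

step 3: A=compute:t2 B=load:t3 [compute-bound]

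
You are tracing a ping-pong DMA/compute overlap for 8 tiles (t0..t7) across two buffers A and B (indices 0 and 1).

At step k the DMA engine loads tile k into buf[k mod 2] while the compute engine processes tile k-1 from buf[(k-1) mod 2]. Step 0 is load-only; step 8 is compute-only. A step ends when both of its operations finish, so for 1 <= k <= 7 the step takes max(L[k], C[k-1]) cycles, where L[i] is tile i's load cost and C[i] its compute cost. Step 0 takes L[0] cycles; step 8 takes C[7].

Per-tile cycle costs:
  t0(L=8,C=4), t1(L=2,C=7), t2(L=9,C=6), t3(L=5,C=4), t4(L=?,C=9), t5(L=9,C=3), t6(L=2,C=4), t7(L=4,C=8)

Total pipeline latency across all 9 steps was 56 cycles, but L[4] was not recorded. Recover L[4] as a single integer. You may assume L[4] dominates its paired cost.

L[4] = 5

step 0 = dur = L[0]=8 = 8
step 1 = dur = max(L[1]=2, C[0]=4) = 4
step 2 = dur = max(L[2]=9, C[1]=7) = 9
step 3 = dur = max(L[3]=5, C[2]=6) = 6
step 4 = dur = max(L[4]=?, C[3]=4) = L[4]  (unknown; binding)
step 5 = dur = max(L[5]=9, C[4]=9) = 9
step 6 = dur = max(L[6]=2, C[5]=3) = 3
step 7 = dur = max(L[7]=4, C[6]=4) = 4
step 8 = dur = C[7]=8 = 8
sum of known step durations = 51
dur[4] = total - known = 56 - 51 = 5
L[4] is the binding max in step 4, so L[4] = dur[4] = 5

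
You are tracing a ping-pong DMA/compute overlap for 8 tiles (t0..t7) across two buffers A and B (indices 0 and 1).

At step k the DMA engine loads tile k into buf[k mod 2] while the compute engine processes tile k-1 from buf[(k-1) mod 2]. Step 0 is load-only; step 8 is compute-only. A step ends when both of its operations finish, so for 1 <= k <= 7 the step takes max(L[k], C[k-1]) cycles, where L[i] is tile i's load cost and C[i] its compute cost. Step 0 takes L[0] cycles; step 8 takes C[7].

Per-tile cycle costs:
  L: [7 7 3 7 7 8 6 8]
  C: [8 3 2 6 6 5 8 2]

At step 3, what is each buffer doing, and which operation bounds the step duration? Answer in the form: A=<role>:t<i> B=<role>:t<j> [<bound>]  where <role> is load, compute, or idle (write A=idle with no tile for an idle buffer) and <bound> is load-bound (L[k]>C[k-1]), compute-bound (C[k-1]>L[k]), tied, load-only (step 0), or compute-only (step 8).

step 3: A=compute:t2 B=load:t3 [load-bound]

  0. 7=7c; end=7; A:t0 B:-
  1. max(7,8)=8c; end=15; A:t0 B:t1
  2. max(3,3)=3c; end=18; A:t2 B:t1
  3. max(7,2)=7c; end=25; A:t2 B:t3
  4. max(7,6)=7c; end=32; A:t4 B:t3
  5. max(8,6)=8c; end=40; A:t4 B:t5
  6. max(6,5)=6c; end=46; A:t6 B:t5
  7. max(8,8)=8c; end=54; A:t6 B:t7
  8. 2=2c; end=56; A:t6 B:t7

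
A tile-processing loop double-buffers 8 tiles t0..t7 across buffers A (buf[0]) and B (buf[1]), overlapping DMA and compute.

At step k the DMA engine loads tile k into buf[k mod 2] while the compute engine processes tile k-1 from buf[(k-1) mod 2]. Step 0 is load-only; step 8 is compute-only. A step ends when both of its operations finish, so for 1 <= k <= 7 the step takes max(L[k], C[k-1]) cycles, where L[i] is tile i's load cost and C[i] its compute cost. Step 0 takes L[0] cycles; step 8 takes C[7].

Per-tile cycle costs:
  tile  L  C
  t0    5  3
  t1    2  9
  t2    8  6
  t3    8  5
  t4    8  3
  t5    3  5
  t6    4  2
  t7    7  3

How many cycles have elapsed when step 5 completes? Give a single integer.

end_cycle[5] = 36

k=0 load=t0/5c comp=- wait=5 total=5
k=1 load=t1/2c comp=t0/3c wait=3 total=8
k=2 load=t2/8c comp=t1/9c wait=9 total=17
k=3 load=t3/8c comp=t2/6c wait=8 total=25
k=4 load=t4/8c comp=t3/5c wait=8 total=33
k=5 load=t5/3c comp=t4/3c wait=3 total=36
k=6 load=t6/4c comp=t5/5c wait=5 total=41
k=7 load=t7/7c comp=t6/2c wait=7 total=48
k=8 load=- comp=t7/3c wait=3 total=51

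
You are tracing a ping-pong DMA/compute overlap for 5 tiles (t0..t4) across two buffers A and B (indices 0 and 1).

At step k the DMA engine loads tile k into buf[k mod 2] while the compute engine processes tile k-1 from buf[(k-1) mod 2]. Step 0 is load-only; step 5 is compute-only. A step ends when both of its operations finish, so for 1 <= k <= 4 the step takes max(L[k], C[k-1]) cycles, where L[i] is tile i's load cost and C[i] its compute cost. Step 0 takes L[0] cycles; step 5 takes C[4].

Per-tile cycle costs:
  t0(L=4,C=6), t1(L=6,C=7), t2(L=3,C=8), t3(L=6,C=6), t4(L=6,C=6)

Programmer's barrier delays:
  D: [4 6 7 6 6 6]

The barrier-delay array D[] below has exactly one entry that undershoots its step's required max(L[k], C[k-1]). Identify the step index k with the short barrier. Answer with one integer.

hazard at step 3

k=0 barrier L[0]=4→4c, D[0]=4 ok
k=1 barrier max(L[1]=6,C[0]=6)→6c, D[1]=6 ok
k=2 barrier max(L[2]=3,C[1]=7)→7c, D[2]=7 ok
k=3 barrier max(L[3]=6,C[2]=8)→8c, D[3]=6 SHORT
k=4 barrier max(L[4]=6,C[3]=6)→6c, D[4]=6 ok
k=5 barrier C[4]=6→6c, D[5]=6 ok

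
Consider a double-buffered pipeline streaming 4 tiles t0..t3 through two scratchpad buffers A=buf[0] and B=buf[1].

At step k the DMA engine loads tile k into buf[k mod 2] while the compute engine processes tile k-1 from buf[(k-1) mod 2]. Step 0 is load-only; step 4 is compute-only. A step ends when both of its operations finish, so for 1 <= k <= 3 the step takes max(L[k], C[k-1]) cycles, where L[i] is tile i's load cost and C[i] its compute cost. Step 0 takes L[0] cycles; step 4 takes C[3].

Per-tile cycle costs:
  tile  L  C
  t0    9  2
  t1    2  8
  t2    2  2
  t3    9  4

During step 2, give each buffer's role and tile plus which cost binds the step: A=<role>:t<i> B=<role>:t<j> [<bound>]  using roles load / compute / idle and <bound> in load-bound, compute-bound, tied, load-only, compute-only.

step 2: A=load:t2 B=compute:t1 [compute-bound]

[0] DMA t0→A (9c) ∥ CU idle ⇒ 9c, clock 9
[1] DMA t1→B (2c) ∥ CU A:t0 (2c) ⇒ 2c, clock 11
[2] DMA t2→A (2c) ∥ CU B:t1 (8c) ⇒ 8c, clock 19
[3] DMA t3→B (9c) ∥ CU A:t2 (2c) ⇒ 9c, clock 28
[4] DMA idle ∥ CU B:t3 (4c) ⇒ 4c, clock 32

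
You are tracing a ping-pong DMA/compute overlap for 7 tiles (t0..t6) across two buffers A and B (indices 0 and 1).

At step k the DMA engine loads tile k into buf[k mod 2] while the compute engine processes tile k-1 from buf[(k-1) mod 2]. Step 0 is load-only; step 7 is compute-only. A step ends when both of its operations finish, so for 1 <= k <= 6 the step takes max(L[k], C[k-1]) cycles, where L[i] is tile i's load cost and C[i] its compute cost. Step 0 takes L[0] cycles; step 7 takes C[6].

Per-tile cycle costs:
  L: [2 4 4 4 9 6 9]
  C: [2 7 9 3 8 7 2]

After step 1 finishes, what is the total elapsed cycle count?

end_cycle[1] = 6

k=0 load=t0/2c comp=- wait=2 total=2
k=1 load=t1/4c comp=t0/2c wait=4 total=6
k=2 load=t2/4c comp=t1/7c wait=7 total=13
k=3 load=t3/4c comp=t2/9c wait=9 total=22
k=4 load=t4/9c comp=t3/3c wait=9 total=31
k=5 load=t5/6c comp=t4/8c wait=8 total=39
k=6 load=t6/9c comp=t5/7c wait=9 total=48
k=7 load=- comp=t6/2c wait=2 total=50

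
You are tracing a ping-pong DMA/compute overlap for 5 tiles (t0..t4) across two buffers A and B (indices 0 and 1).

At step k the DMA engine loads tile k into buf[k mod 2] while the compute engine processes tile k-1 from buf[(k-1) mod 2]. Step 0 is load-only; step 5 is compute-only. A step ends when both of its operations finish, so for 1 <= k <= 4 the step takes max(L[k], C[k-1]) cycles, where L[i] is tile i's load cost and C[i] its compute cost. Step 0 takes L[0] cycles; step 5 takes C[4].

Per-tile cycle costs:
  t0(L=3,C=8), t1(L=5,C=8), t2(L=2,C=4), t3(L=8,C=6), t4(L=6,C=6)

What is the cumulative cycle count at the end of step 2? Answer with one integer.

k=0 load=t0/3c comp=- wait=3 total=3
k=1 load=t1/5c comp=t0/8c wait=8 total=11
k=2 load=t2/2c comp=t1/8c wait=8 total=19
k=3 load=t3/8c comp=t2/4c wait=8 total=27
k=4 load=t4/6c comp=t3/6c wait=6 total=33
k=5 load=- comp=t4/6c wait=6 total=39

end_cycle[2] = 19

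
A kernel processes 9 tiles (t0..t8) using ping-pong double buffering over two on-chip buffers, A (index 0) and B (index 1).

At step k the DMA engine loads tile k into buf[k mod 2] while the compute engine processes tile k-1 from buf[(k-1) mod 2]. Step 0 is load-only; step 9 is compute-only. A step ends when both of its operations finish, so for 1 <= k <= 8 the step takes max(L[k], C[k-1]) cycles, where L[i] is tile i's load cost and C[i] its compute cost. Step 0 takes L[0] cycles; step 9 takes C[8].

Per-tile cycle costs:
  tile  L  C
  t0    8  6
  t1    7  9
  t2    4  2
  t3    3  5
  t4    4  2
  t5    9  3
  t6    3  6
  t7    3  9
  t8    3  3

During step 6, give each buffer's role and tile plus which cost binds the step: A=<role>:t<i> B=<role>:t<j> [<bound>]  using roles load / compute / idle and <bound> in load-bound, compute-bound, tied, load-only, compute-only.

[0] DMA t0→A (8c) ∥ CU idle ⇒ 8c, clock 8
[1] DMA t1→B (7c) ∥ CU A:t0 (6c) ⇒ 7c, clock 15
[2] DMA t2→A (4c) ∥ CU B:t1 (9c) ⇒ 9c, clock 24
[3] DMA t3→B (3c) ∥ CU A:t2 (2c) ⇒ 3c, clock 27
[4] DMA t4→A (4c) ∥ CU B:t3 (5c) ⇒ 5c, clock 32
[5] DMA t5→B (9c) ∥ CU A:t4 (2c) ⇒ 9c, clock 41
[6] DMA t6→A (3c) ∥ CU B:t5 (3c) ⇒ 3c, clock 44
[7] DMA t7→B (3c) ∥ CU A:t6 (6c) ⇒ 6c, clock 50
[8] DMA t8→A (3c) ∥ CU B:t7 (9c) ⇒ 9c, clock 59
[9] DMA idle ∥ CU A:t8 (3c) ⇒ 3c, clock 62

step 6: A=load:t6 B=compute:t5 [tied]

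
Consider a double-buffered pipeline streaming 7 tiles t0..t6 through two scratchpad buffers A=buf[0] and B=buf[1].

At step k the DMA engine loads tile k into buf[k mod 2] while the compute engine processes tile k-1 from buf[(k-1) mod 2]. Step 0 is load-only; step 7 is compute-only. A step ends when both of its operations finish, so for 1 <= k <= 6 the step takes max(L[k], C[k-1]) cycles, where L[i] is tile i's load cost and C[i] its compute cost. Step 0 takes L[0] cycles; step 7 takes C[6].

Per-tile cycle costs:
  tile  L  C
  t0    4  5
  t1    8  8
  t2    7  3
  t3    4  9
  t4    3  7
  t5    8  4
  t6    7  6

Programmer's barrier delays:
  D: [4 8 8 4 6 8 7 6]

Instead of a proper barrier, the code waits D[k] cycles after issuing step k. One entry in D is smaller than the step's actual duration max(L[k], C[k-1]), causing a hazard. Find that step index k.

[0] required=L[0]=4=4 vs D=4 ok
[1] required=max(L[1]=8,C[0]=5)=8 vs D=8 ok
[2] required=max(L[2]=7,C[1]=8)=8 vs D=8 ok
[3] required=max(L[3]=4,C[2]=3)=4 vs D=4 ok
[4] required=max(L[4]=3,C[3]=9)=9 vs D=6 SHORT
[5] required=max(L[5]=8,C[4]=7)=8 vs D=8 ok
[6] required=max(L[6]=7,C[5]=4)=7 vs D=7 ok
[7] required=C[6]=6=6 vs D=6 ok

hazard at step 4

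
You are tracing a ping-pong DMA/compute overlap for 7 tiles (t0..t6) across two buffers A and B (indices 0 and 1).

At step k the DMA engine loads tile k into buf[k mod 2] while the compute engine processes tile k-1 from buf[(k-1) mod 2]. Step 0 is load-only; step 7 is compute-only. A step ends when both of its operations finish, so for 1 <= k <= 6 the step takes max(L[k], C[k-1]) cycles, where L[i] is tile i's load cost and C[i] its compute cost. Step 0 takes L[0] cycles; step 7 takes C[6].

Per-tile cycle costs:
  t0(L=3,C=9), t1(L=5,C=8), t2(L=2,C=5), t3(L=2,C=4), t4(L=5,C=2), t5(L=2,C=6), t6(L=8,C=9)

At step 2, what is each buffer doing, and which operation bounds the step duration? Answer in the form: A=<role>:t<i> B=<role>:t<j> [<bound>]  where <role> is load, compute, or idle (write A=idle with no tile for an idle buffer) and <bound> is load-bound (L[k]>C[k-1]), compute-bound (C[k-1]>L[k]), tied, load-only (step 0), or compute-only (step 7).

  0. 3=3c; end=3; A:t0 B:-
  1. max(5,9)=9c; end=12; A:t0 B:t1
  2. max(2,8)=8c; end=20; A:t2 B:t1
  3. max(2,5)=5c; end=25; A:t2 B:t3
  4. max(5,4)=5c; end=30; A:t4 B:t3
  5. max(2,2)=2c; end=32; A:t4 B:t5
  6. max(8,6)=8c; end=40; A:t6 B:t5
  7. 9=9c; end=49; A:t6 B:t5

step 2: A=load:t2 B=compute:t1 [compute-bound]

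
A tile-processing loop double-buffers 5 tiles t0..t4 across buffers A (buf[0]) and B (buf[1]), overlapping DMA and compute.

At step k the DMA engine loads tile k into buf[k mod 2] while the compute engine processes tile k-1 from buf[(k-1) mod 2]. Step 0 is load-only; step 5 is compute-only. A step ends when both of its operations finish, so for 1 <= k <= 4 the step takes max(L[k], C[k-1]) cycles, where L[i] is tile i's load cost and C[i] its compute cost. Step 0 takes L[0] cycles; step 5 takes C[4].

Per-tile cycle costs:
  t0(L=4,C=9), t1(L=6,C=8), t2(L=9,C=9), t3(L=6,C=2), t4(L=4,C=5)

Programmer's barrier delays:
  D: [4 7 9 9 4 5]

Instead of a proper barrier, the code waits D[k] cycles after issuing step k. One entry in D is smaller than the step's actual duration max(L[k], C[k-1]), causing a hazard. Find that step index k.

k=0 barrier L[0]=4→4c, D[0]=4 ok
k=1 barrier max(L[1]=6,C[0]=9)→9c, D[1]=7 SHORT
k=2 barrier max(L[2]=9,C[1]=8)→9c, D[2]=9 ok
k=3 barrier max(L[3]=6,C[2]=9)→9c, D[3]=9 ok
k=4 barrier max(L[4]=4,C[3]=2)→4c, D[4]=4 ok
k=5 barrier C[4]=5→5c, D[5]=5 ok

hazard at step 1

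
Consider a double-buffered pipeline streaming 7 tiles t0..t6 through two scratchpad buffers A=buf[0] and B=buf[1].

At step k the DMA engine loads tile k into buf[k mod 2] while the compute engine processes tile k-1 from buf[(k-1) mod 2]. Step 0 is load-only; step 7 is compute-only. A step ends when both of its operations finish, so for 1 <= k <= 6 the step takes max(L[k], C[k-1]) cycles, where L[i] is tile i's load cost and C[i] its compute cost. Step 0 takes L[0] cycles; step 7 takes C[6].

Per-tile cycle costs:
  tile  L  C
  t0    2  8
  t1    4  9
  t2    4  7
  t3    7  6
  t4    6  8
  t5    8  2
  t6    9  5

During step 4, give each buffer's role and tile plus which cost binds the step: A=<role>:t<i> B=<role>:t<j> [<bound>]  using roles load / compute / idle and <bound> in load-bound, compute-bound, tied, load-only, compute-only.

k=0 load=t0/2c comp=- wait=2 total=2
k=1 load=t1/4c comp=t0/8c wait=8 total=10
k=2 load=t2/4c comp=t1/9c wait=9 total=19
k=3 load=t3/7c comp=t2/7c wait=7 total=26
k=4 load=t4/6c comp=t3/6c wait=6 total=32
k=5 load=t5/8c comp=t4/8c wait=8 total=40
k=6 load=t6/9c comp=t5/2c wait=9 total=49
k=7 load=- comp=t6/5c wait=5 total=54

step 4: A=load:t4 B=compute:t3 [tied]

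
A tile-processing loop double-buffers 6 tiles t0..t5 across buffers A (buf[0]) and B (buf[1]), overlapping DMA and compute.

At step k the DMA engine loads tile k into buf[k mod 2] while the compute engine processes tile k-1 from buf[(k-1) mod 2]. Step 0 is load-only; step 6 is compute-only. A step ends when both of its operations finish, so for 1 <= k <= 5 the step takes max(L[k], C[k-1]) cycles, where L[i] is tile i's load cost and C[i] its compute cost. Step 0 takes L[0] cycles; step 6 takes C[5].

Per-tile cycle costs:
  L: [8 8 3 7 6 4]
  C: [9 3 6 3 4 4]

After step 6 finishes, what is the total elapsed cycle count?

[0] DMA t0→A (8c) ∥ CU idle ⇒ 8c, clock 8
[1] DMA t1→B (8c) ∥ CU A:t0 (9c) ⇒ 9c, clock 17
[2] DMA t2→A (3c) ∥ CU B:t1 (3c) ⇒ 3c, clock 20
[3] DMA t3→B (7c) ∥ CU A:t2 (6c) ⇒ 7c, clock 27
[4] DMA t4→A (6c) ∥ CU B:t3 (3c) ⇒ 6c, clock 33
[5] DMA t5→B (4c) ∥ CU A:t4 (4c) ⇒ 4c, clock 37
[6] DMA idle ∥ CU B:t5 (4c) ⇒ 4c, clock 41

end_cycle[6] = 41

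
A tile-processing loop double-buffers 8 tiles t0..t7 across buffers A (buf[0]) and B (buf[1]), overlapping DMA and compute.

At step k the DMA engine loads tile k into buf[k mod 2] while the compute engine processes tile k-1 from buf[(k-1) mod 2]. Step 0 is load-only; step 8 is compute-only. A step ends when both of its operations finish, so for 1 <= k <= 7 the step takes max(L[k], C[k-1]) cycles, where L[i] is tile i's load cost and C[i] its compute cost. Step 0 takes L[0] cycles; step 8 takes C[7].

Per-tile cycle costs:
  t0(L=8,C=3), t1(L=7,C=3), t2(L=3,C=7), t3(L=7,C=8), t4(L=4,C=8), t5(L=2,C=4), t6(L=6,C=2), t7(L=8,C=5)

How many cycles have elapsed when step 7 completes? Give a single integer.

step 0: L[0]=8 → dur=8, Σ=8 | A=load:t0 B=idle [load-only]
step 1: L[1]=7 C[0]=3 → dur=7, Σ=15 | A=compute:t0 B=load:t1 [load-bound]
step 2: L[2]=3 C[1]=3 → dur=3, Σ=18 | A=load:t2 B=compute:t1 [tied]
step 3: L[3]=7 C[2]=7 → dur=7, Σ=25 | A=compute:t2 B=load:t3 [tied]
step 4: L[4]=4 C[3]=8 → dur=8, Σ=33 | A=load:t4 B=compute:t3 [compute-bound]
step 5: L[5]=2 C[4]=8 → dur=8, Σ=41 | A=compute:t4 B=load:t5 [compute-bound]
step 6: L[6]=6 C[5]=4 → dur=6, Σ=47 | A=load:t6 B=compute:t5 [load-bound]
step 7: L[7]=8 C[6]=2 → dur=8, Σ=55 | A=compute:t6 B=load:t7 [load-bound]
step 8: C[7]=5 → dur=5, Σ=60 | A=idle B=compute:t7 [compute-only]

end_cycle[7] = 55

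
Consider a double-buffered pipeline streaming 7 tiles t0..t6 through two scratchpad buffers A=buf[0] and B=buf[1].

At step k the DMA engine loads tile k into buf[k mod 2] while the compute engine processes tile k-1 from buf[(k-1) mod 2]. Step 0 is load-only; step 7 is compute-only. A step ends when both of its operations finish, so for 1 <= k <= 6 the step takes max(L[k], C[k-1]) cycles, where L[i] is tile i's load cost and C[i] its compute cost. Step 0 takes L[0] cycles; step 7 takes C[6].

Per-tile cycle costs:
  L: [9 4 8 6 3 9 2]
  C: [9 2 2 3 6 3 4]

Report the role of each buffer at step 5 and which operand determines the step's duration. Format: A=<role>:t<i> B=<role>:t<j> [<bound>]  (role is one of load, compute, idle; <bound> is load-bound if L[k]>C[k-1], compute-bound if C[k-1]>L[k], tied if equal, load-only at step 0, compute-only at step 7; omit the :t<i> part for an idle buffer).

step 5: A=compute:t4 B=load:t5 [load-bound]

step 0: L[0]=9 → dur=9, Σ=9 | A=load:t0 B=idle [load-only]
step 1: L[1]=4 C[0]=9 → dur=9, Σ=18 | A=compute:t0 B=load:t1 [compute-bound]
step 2: L[2]=8 C[1]=2 → dur=8, Σ=26 | A=load:t2 B=compute:t1 [load-bound]
step 3: L[3]=6 C[2]=2 → dur=6, Σ=32 | A=compute:t2 B=load:t3 [load-bound]
step 4: L[4]=3 C[3]=3 → dur=3, Σ=35 | A=load:t4 B=compute:t3 [tied]
step 5: L[5]=9 C[4]=6 → dur=9, Σ=44 | A=compute:t4 B=load:t5 [load-bound]
step 6: L[6]=2 C[5]=3 → dur=3, Σ=47 | A=load:t6 B=compute:t5 [compute-bound]
step 7: C[6]=4 → dur=4, Σ=51 | A=compute:t6 B=idle [compute-only]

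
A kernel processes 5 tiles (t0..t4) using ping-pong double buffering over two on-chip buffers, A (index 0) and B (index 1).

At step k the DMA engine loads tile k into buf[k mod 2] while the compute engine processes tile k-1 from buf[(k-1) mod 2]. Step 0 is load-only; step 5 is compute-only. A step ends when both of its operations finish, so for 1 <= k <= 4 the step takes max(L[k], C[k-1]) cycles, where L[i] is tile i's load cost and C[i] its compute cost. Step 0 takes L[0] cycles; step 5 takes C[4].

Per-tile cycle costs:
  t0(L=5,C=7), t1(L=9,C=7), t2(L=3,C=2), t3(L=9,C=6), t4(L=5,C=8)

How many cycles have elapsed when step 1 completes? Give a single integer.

end_cycle[1] = 14

  0. 5=5c; end=5; A:t0 B:-
  1. max(9,7)=9c; end=14; A:t0 B:t1
  2. max(3,7)=7c; end=21; A:t2 B:t1
  3. max(9,2)=9c; end=30; A:t2 B:t3
  4. max(5,6)=6c; end=36; A:t4 B:t3
  5. 8=8c; end=44; A:t4 B:t3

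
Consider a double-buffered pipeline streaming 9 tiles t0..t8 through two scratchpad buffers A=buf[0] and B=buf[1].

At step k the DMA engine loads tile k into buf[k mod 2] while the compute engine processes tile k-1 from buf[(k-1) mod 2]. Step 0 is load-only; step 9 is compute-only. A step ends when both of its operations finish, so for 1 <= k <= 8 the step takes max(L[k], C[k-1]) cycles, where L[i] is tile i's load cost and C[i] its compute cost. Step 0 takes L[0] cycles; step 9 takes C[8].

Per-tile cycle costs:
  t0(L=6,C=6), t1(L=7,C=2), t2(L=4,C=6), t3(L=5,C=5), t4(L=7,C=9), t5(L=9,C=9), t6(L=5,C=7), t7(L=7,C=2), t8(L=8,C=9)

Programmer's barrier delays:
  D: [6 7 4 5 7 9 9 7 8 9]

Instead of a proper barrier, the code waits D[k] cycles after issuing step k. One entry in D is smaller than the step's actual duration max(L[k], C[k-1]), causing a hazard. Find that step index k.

step 0: need L[0]=6 = 6; D[0]=6 ok
step 1: need max(L[1]=7,C[0]=6) = 7; D[1]=7 ok
step 2: need max(L[2]=4,C[1]=2) = 4; D[2]=4 ok
step 3: need max(L[3]=5,C[2]=6) = 6; D[3]=5 SHORT
step 4: need max(L[4]=7,C[3]=5) = 7; D[4]=7 ok
step 5: need max(L[5]=9,C[4]=9) = 9; D[5]=9 ok
step 6: need max(L[6]=5,C[5]=9) = 9; D[6]=9 ok
step 7: need max(L[7]=7,C[6]=7) = 7; D[7]=7 ok
step 8: need max(L[8]=8,C[7]=2) = 8; D[8]=8 ok
step 9: need C[8]=9 = 9; D[9]=9 ok

hazard at step 3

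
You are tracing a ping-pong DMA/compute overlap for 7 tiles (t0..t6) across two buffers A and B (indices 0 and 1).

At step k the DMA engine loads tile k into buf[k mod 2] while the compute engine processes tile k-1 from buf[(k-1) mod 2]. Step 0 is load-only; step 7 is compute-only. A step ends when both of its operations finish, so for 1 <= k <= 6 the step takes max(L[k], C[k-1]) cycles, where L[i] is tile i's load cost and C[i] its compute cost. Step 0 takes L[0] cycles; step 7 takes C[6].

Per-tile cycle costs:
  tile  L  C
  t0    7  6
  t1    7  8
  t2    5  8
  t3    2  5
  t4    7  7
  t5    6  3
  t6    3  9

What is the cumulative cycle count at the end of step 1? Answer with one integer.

end_cycle[1] = 14

k=0 load=t0/7c comp=- wait=7 total=7
k=1 load=t1/7c comp=t0/6c wait=7 total=14
k=2 load=t2/5c comp=t1/8c wait=8 total=22
k=3 load=t3/2c comp=t2/8c wait=8 total=30
k=4 load=t4/7c comp=t3/5c wait=7 total=37
k=5 load=t5/6c comp=t4/7c wait=7 total=44
k=6 load=t6/3c comp=t5/3c wait=3 total=47
k=7 load=- comp=t6/9c wait=9 total=56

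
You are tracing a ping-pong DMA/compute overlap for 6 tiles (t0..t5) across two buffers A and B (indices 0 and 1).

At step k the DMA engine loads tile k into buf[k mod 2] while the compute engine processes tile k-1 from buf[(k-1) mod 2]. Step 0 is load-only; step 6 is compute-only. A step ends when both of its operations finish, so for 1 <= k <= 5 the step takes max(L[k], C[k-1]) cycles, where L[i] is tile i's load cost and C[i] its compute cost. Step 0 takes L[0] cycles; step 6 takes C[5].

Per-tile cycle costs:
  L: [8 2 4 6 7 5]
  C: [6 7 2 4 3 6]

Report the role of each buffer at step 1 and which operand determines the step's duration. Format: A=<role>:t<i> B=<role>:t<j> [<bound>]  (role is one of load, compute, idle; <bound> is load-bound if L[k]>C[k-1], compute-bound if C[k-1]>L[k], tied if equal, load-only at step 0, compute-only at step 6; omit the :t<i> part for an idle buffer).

[0] DMA t0→A (8c) ∥ CU idle ⇒ 8c, clock 8
[1] DMA t1→B (2c) ∥ CU A:t0 (6c) ⇒ 6c, clock 14
[2] DMA t2→A (4c) ∥ CU B:t1 (7c) ⇒ 7c, clock 21
[3] DMA t3→B (6c) ∥ CU A:t2 (2c) ⇒ 6c, clock 27
[4] DMA t4→A (7c) ∥ CU B:t3 (4c) ⇒ 7c, clock 34
[5] DMA t5→B (5c) ∥ CU A:t4 (3c) ⇒ 5c, clock 39
[6] DMA idle ∥ CU B:t5 (6c) ⇒ 6c, clock 45

step 1: A=compute:t0 B=load:t1 [compute-bound]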